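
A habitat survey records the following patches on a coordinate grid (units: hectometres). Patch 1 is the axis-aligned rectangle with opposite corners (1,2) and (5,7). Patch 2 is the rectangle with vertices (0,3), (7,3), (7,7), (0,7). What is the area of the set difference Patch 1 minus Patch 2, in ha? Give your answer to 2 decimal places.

4.00

|Patch 1∩Patch 2|: x∈[1,5], y∈[3,7] → 4·4 = 16.
|Patch 1| = 20.
|Patch 1 ∖ Patch 2| = |Patch 1| − |Patch 1∩Patch 2| = 20 − 16 = 4.00.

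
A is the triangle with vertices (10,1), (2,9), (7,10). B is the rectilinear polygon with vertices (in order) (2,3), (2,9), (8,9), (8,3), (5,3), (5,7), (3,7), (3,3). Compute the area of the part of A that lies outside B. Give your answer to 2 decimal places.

|A| = 24, |A∩B| = 16.8333.
|A ∖ B| = |A| − |A∩B| = 24 − 16.8333 = 7.17.

7.17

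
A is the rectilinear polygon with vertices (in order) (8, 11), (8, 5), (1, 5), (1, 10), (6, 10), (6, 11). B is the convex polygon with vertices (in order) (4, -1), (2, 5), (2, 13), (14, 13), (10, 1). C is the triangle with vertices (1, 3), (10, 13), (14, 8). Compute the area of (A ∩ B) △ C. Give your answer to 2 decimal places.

45.70

|A ∩ B| = 32.
|(A ∩ B) ∩ C| = 14.3991.
|(A ∩ B) △ C| = 32 + 42.5 − 28.7983 = 45.70.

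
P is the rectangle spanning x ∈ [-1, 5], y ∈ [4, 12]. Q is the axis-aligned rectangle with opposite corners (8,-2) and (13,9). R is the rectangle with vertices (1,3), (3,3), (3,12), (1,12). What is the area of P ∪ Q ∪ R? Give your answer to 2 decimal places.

By inclusion–exclusion:
Individual areas: |P| = 48, |Q| = 55, |R| = 18.
|P∩Q| = 0 (no overlap).
|P∩R|: x∈[1,3], y∈[4,12] → 2·8 = 16.
|Q∩R| = 0 (no overlap).
|P∩Q∩R| = 0.
|P ∪ Q ∪ R| = 121 − 16 + 0 = 105.00.

105.00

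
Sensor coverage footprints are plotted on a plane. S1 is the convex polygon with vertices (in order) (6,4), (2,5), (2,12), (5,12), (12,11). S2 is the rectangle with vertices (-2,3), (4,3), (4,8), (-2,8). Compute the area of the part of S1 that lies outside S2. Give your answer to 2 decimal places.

47.00

|S1| = 53.5, |S1∩S2| = 6.5.
|S1 ∖ S2| = |S1| − |S1∩S2| = 53.5 − 6.5 = 47.00.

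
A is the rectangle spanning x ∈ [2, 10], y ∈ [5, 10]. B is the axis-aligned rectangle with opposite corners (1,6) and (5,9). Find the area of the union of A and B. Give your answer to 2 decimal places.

By inclusion–exclusion:
Individual areas: |A| = 40, |B| = 12.
|A∩B|: x∈[2,5], y∈[6,9] → 3·3 = 9.
|A ∪ B| = 52 − 9 = 43.00.

43.00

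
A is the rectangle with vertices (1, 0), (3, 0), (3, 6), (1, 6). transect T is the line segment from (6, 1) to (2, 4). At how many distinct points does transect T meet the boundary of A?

The segment meets the boundary at (3,3.25).

1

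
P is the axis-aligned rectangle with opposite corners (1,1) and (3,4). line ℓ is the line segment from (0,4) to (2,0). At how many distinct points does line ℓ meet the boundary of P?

2

The segment meets the boundary at (1.5,1), (1,2).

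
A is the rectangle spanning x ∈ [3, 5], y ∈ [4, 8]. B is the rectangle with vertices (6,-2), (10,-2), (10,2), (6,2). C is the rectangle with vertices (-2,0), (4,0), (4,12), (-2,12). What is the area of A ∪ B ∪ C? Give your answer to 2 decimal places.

92.00

By inclusion–exclusion:
Individual areas: |A| = 8, |B| = 16, |C| = 72.
|A∩B| = 0 (no overlap).
|A∩C|: x∈[3,4], y∈[4,8] → 1·4 = 4.
|B∩C| = 0 (no overlap).
|A∩B∩C| = 0.
|A ∪ B ∪ C| = 96 − 4 + 0 = 92.00.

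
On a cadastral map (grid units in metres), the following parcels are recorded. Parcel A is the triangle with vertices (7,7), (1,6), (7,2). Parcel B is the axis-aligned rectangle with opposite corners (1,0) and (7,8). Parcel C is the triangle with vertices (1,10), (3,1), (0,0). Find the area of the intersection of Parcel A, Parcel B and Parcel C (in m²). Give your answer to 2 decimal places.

The intersection is the polygon with vertices (1,6), (1.857,6.143), (2.043,5.304).
By the shoelace formula its area is 0.37.

0.37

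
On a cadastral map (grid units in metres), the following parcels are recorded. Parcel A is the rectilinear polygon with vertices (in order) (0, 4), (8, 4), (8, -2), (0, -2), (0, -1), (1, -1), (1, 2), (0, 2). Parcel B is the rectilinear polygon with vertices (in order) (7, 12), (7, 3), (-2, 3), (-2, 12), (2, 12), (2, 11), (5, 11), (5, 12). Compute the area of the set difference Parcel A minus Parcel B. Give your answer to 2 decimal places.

|Parcel A| = 45, |Parcel A∩Parcel B| = 7.
|Parcel A ∖ Parcel B| = |Parcel A| − |Parcel A∩Parcel B| = 45 − 7 = 38.00.

38.00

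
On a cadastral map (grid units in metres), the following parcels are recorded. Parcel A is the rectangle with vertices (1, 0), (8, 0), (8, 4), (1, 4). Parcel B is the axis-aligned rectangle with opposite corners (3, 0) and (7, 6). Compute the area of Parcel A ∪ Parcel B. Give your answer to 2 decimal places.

36.00

By inclusion–exclusion:
Individual areas: |Parcel A| = 28, |Parcel B| = 24.
|Parcel A∩Parcel B|: x∈[3,7], y∈[0,4] → 4·4 = 16.
|Parcel A ∪ Parcel B| = 52 − 16 = 36.00.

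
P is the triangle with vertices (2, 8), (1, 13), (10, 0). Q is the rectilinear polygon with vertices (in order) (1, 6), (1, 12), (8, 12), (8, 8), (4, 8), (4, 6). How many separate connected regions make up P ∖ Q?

2

P ∖ Q splits into 2 disjoint pieces (area 0.2462, area 7.8462).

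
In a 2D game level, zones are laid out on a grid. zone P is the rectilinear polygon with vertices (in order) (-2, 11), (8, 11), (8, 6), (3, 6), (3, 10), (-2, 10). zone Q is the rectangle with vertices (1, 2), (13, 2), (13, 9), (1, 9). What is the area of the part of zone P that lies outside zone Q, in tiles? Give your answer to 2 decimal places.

15.00

|zone P| = 30, |zone P∩zone Q| = 15.
|zone P ∖ zone Q| = |zone P| − |zone P∩zone Q| = 30 − 15 = 15.00.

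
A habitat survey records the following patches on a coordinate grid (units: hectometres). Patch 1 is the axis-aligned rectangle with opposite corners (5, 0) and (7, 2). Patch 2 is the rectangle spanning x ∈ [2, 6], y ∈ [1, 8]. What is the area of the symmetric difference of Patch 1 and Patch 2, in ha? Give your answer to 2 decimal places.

|Patch 1∩Patch 2|: x∈[5,6], y∈[1,2] → 1·1 = 1.
|Patch 1 △ Patch 2| = |Patch 1| + |Patch 2| − 2·|Patch 1∩Patch 2| = 4 + 28 − 2 = 30.00.

30.00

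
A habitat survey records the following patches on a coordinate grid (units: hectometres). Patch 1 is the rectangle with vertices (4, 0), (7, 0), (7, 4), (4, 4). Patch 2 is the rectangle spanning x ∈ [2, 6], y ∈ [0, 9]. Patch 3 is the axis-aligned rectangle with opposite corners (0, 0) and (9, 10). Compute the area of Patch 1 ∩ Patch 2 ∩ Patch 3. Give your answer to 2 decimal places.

8.00

The intersection is the polygon with vertices (6,4), (6,0), (4,0), (4,4).
By the shoelace formula its area is 8.00.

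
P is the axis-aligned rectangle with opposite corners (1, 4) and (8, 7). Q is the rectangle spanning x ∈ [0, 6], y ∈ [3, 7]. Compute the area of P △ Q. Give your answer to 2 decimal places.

15.00

|P∩Q|: x∈[1,6], y∈[4,7] → 5·3 = 15.
|P △ Q| = |P| + |Q| − 2·|P∩Q| = 21 + 24 − 30 = 15.00.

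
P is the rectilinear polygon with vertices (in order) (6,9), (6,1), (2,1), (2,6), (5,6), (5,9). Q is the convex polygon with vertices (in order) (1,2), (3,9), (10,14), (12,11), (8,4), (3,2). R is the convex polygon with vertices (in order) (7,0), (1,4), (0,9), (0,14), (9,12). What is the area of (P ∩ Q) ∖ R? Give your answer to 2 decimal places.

|P ∩ Q| = 17.1643.
|(P ∩ Q) ∩ R| = 15.956.
|(P ∩ Q) ∖ R| = 17.1643 − 15.956 = 1.21.

1.21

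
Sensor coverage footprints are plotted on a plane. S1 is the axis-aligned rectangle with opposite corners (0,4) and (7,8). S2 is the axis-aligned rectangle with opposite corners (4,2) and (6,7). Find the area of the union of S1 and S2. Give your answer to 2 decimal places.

By inclusion–exclusion:
Individual areas: |S1| = 28, |S2| = 10.
|S1∩S2|: x∈[4,6], y∈[4,7] → 2·3 = 6.
|S1 ∪ S2| = 38 − 6 = 32.00.

32.00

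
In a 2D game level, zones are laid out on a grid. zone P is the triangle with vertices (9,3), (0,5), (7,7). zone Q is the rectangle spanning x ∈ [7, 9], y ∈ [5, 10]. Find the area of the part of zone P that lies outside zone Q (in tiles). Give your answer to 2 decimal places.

|zone P| = 16, |zone P∩zone Q| = 1.
|zone P ∖ zone Q| = |zone P| − |zone P∩zone Q| = 16 − 1 = 15.00.

15.00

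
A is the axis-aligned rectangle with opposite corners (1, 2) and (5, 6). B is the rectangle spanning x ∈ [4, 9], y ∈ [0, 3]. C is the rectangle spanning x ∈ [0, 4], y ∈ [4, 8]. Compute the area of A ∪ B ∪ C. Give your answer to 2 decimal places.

40.00

By inclusion–exclusion:
Individual areas: |A| = 16, |B| = 15, |C| = 16.
|A∩B|: x∈[4,5], y∈[2,3] → 1·1 = 1.
|A∩C|: x∈[1,4], y∈[4,6] → 3·2 = 6.
|B∩C| = 0 (no overlap).
|A∩B∩C| = 0.
|A ∪ B ∪ C| = 47 − 7 + 0 = 40.00.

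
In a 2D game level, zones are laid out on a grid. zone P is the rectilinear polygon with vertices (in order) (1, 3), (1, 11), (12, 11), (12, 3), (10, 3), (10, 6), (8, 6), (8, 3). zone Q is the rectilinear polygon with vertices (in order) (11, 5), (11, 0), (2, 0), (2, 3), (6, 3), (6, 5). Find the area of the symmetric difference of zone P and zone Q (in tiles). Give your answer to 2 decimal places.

|zone P| = 82, |zone Q| = 37, |zone P∩zone Q| = 6.
|zone P △ zone Q| = |zone P| + |zone Q| − 2·|zone P∩zone Q| = 82 + 37 − 12 = 107.00.

107.00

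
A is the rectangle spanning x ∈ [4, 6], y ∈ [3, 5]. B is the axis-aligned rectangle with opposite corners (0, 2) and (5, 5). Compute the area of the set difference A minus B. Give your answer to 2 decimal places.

|A∩B|: x∈[4,5], y∈[3,5] → 1·2 = 2.
|A| = 4.
|A ∖ B| = |A| − |A∩B| = 4 − 2 = 2.00.

2.00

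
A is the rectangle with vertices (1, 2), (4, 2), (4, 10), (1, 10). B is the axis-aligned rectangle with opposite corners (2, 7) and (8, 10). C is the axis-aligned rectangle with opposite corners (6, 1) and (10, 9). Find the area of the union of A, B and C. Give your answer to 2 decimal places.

64.00

By inclusion–exclusion:
Individual areas: |A| = 24, |B| = 18, |C| = 32.
|A∩B|: x∈[2,4], y∈[7,10] → 2·3 = 6.
|A∩C| = 0 (no overlap).
|B∩C|: x∈[6,8], y∈[7,9] → 2·2 = 4.
|A∩B∩C| = 0.
|A ∪ B ∪ C| = 74 − 10 + 0 = 64.00.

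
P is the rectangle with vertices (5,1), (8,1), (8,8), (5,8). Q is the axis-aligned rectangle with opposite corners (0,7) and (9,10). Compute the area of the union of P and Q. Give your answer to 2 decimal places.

45.00

By inclusion–exclusion:
Individual areas: |P| = 21, |Q| = 27.
|P∩Q|: x∈[5,8], y∈[7,8] → 3·1 = 3.
|P ∪ Q| = 48 − 3 = 45.00.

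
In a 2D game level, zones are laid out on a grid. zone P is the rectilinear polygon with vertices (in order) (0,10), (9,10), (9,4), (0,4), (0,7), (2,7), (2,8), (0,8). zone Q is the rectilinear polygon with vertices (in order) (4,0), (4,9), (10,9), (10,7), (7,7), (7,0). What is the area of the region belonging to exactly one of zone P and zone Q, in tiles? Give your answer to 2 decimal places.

47.00

|zone P| = 52, |zone Q| = 33, |zone P∩zone Q| = 19.
|zone P △ zone Q| = |zone P| + |zone Q| − 2·|zone P∩zone Q| = 52 + 33 − 38 = 47.00.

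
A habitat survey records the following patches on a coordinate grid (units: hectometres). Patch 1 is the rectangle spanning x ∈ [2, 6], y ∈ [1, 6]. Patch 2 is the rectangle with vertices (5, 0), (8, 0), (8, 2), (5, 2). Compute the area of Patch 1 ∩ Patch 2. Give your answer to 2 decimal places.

|Patch 1∩Patch 2|: x∈[5,6], y∈[1,2] → 1·1 = 1.

1.00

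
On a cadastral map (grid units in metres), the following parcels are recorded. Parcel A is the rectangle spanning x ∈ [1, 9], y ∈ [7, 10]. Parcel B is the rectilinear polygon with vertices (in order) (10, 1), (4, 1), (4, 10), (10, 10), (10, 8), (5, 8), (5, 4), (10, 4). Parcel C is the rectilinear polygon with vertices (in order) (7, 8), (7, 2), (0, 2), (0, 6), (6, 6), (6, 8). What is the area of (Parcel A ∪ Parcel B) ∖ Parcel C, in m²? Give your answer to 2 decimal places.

|Parcel A ∪ Parcel B| = 47.
|(Parcel A ∪ Parcel B) ∩ Parcel C| = 9.
|(Parcel A ∪ Parcel B) ∖ Parcel C| = 47 − 9 = 38.00.

38.00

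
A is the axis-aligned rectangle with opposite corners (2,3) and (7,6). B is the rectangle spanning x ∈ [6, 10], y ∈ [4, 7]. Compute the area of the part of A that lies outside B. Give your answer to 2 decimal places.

13.00

|A∩B|: x∈[6,7], y∈[4,6] → 1·2 = 2.
|A| = 15.
|A ∖ B| = |A| − |A∩B| = 15 − 2 = 13.00.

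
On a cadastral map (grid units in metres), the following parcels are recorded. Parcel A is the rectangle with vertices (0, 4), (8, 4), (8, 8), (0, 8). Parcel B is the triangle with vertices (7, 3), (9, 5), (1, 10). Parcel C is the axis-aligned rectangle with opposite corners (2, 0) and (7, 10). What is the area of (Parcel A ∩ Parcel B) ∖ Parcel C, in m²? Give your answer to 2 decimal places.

|Parcel A ∩ Parcel B| = 9.7732.
|(Parcel A ∩ Parcel B) ∩ Parcel C| = 7.8357.
|(Parcel A ∩ Parcel B) ∖ Parcel C| = 9.7732 − 7.8357 = 1.94.

1.94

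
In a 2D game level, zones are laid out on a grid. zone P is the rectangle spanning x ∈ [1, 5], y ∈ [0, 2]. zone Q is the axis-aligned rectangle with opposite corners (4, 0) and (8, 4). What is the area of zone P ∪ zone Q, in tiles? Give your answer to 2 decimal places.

By inclusion–exclusion:
Individual areas: |zone P| = 8, |zone Q| = 16.
|zone P∩zone Q|: x∈[4,5], y∈[0,2] → 1·2 = 2.
|zone P ∪ zone Q| = 24 − 2 = 22.00.

22.00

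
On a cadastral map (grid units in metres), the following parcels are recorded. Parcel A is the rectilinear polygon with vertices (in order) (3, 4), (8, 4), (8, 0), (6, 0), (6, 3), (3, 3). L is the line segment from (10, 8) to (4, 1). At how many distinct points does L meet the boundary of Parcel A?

The segment meets the boundary at (5.714,3), (6.571,4).

2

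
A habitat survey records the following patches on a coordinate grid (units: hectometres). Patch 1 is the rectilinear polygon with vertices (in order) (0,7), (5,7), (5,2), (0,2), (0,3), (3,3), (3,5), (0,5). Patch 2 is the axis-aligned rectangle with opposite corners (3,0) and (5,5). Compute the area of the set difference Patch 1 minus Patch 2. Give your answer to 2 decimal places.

|Patch 1| = 19, |Patch 1∩Patch 2| = 6.
|Patch 1 ∖ Patch 2| = |Patch 1| − |Patch 1∩Patch 2| = 19 − 6 = 13.00.

13.00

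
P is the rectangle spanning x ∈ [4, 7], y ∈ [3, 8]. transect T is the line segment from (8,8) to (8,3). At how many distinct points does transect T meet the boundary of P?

The segment lies entirely outside P and never meets its boundary.

0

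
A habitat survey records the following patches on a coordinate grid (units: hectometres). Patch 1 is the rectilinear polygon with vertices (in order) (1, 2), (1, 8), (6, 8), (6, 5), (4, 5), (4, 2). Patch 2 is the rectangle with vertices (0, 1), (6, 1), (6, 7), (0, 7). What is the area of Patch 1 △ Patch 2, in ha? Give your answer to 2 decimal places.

|Patch 1| = 24, |Patch 2| = 36, |Patch 1∩Patch 2| = 19.
|Patch 1 △ Patch 2| = |Patch 1| + |Patch 2| − 2·|Patch 1∩Patch 2| = 24 + 36 − 38 = 22.00.

22.00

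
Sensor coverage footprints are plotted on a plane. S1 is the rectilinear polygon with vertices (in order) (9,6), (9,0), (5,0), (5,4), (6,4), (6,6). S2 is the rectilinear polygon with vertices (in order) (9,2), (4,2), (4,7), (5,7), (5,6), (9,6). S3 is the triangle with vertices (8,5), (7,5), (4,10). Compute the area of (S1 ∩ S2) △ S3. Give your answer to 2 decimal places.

|S1 ∩ S2| = 14.
|(S1 ∩ S2) ∩ S3| = 0.9.
|(S1 ∩ S2) △ S3| = 14 + 2.5 − 1.8 = 14.70.

14.70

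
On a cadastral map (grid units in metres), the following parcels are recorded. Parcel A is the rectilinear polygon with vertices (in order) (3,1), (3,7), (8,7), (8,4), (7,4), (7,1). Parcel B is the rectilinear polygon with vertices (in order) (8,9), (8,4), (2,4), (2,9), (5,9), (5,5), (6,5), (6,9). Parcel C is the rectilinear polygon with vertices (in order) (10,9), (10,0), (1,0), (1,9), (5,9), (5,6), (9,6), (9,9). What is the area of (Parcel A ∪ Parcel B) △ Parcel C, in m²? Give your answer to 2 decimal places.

|Parcel A ∪ Parcel B| = 40.
|(Parcel A ∪ Parcel B) ∩ Parcel C| = 33.
|(Parcel A ∪ Parcel B) △ Parcel C| = 40 + 69 − 66 = 43.00.

43.00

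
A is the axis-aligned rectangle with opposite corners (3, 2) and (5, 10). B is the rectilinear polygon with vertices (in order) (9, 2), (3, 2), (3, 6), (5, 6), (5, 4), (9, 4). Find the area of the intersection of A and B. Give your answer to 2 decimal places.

8.00

The intersection is the polygon with vertices (5,2), (3,2), (3,6), (5,6), (5,4).
By the shoelace formula its area is 8.00.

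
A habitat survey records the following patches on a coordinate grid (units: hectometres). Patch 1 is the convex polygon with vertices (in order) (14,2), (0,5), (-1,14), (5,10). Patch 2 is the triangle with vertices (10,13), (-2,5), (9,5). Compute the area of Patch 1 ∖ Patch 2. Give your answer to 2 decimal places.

|Patch 1| = 67.5, |Patch 1∩Patch 2| = 28.0625.
|Patch 1 ∖ Patch 2| = |Patch 1| − |Patch 1∩Patch 2| = 67.5 − 28.0625 = 39.44.

39.44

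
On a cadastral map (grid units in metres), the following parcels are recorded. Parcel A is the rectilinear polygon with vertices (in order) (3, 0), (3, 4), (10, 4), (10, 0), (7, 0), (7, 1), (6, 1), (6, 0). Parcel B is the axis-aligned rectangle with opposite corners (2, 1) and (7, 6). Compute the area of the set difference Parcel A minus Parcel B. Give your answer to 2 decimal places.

15.00

|Parcel A| = 27, |Parcel A∩Parcel B| = 12.
|Parcel A ∖ Parcel B| = |Parcel A| − |Parcel A∩Parcel B| = 27 − 12 = 15.00.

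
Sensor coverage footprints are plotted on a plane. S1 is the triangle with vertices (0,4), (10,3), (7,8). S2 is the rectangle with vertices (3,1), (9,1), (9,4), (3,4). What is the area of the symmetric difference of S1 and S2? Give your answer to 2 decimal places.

34.30

|S1| = 23.5, |S2| = 18, |S1∩S2| = 3.6.
|S1 △ S2| = |S1| + |S2| − 2·|S1∩S2| = 23.5 + 18 − 7.2 = 34.30.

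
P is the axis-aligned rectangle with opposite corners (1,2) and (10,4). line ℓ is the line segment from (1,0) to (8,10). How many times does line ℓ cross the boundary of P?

The segment meets the boundary at (3.8,4), (2.4,2).

2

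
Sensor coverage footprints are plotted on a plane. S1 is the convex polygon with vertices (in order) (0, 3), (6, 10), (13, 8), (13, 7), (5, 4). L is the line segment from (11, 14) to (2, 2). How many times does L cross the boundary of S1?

2

The segment meets the boundary at (3.235,3.647), (7.647,9.529).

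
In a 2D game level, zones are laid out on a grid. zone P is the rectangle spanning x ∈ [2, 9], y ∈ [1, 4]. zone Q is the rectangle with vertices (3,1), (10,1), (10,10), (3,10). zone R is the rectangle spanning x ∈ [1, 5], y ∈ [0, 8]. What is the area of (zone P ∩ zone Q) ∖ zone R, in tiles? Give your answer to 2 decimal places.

12.00

|zone P ∩ zone Q| = 18.
|(zone P ∩ zone Q) ∩ zone R| = 6.
|(zone P ∩ zone Q) ∖ zone R| = 18 − 6 = 12.00.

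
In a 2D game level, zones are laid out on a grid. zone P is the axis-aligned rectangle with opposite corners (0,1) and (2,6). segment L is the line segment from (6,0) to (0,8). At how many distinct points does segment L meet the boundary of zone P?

2

The segment meets the boundary at (1.5,6), (2,5.333).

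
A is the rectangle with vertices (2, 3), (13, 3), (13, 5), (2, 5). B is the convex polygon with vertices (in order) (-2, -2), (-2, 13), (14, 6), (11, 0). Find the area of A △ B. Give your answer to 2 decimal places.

|A| = 22, |B| = 156, |A∩B| = 21.75.
|A △ B| = |A| + |B| − 2·|A∩B| = 22 + 156 − 43.5 = 134.50.

134.50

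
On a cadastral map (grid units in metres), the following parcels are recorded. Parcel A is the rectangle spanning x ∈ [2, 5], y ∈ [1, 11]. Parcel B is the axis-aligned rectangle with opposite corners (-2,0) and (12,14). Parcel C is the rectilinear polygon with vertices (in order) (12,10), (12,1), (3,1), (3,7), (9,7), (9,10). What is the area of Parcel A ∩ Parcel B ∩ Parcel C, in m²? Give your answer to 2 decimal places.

The intersection is the polygon with vertices (5,1), (3,1), (3,7), (5,7).
By the shoelace formula its area is 12.00.

12.00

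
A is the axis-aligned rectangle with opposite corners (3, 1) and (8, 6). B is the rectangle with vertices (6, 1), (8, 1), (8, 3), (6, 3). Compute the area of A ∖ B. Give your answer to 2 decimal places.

21.00

|A∩B|: x∈[6,8], y∈[1,3] → 2·2 = 4.
|A| = 25.
|A ∖ B| = |A| − |A∩B| = 25 − 4 = 21.00.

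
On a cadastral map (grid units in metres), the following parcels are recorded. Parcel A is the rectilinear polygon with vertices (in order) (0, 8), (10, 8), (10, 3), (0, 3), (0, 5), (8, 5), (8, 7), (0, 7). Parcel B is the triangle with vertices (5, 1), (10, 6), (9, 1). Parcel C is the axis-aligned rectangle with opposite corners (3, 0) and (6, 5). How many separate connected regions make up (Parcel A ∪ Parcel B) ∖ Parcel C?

(Parcel A ∪ Parcel B) ∖ Parcel C splits into 2 disjoint pieces (area 27.9, area 6).

2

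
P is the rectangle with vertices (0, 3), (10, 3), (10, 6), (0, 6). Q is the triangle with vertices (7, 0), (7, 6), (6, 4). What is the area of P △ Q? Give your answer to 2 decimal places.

29.25

|P| = 30, |Q| = 3, |P∩Q| = 1.875.
|P △ Q| = |P| + |Q| − 2·|P∩Q| = 30 + 3 − 3.75 = 29.25.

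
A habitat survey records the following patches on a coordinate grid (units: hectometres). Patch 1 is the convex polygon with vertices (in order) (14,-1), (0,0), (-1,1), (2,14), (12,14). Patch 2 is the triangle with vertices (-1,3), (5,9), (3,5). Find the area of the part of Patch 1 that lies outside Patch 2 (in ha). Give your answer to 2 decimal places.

|Patch 1| = 182, |Patch 1∩Patch 2| = 5.9217.
|Patch 1 ∖ Patch 2| = |Patch 1| − |Patch 1∩Patch 2| = 182 − 5.9217 = 176.08.

176.08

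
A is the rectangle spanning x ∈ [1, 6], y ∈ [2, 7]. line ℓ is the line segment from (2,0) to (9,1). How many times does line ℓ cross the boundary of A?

The segment lies entirely outside A and never meets its boundary.

0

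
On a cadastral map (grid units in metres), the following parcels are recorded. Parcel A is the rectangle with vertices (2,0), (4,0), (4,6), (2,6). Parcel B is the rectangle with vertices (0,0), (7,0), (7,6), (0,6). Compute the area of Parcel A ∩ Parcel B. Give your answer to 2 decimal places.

12.00

|Parcel A∩Parcel B|: x∈[2,4], y∈[0,6] → 2·6 = 12.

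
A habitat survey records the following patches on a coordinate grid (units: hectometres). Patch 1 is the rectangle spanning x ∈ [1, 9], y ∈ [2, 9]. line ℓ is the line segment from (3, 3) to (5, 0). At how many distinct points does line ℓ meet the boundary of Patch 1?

The segment meets the boundary at (3.667,2).

1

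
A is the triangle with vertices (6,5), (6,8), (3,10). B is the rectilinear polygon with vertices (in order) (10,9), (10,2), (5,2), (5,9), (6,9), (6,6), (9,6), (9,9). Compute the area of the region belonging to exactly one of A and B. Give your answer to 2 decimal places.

|A| = 4.5, |B| = 26, |A∩B| = 2.5.
|A △ B| = |A| + |B| − 2·|A∩B| = 4.5 + 26 − 5 = 25.50.

25.50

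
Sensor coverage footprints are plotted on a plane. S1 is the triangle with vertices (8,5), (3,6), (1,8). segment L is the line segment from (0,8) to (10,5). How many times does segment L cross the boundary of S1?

2

The segment meets the boundary at (1.429,7.571), (3.333,7).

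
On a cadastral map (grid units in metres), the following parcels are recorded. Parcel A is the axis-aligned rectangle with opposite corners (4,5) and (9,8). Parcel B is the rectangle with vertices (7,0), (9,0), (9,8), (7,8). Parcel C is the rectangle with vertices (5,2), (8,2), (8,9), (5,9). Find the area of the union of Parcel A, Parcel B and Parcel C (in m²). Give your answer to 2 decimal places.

By inclusion–exclusion:
Individual areas: |Parcel A| = 15, |Parcel B| = 16, |Parcel C| = 21.
|Parcel A∩Parcel B|: x∈[7,9], y∈[5,8] → 2·3 = 6.
|Parcel A∩Parcel C|: x∈[5,8], y∈[5,8] → 3·3 = 9.
|Parcel B∩Parcel C|: x∈[7,8], y∈[2,8] → 1·6 = 6.
|Parcel A∩Parcel B∩Parcel C| = 3.
|Parcel A ∪ Parcel B ∪ Parcel C| = 52 − 21 + 3 = 34.00.

34.00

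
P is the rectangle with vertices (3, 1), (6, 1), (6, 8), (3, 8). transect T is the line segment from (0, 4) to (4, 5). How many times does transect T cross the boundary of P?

1

The segment meets the boundary at (3,4.75).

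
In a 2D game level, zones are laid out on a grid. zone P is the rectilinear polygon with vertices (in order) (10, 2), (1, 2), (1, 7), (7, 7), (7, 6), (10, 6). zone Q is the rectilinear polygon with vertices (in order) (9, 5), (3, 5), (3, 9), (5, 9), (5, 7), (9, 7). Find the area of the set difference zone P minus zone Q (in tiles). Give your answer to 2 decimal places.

|zone P| = 42, |zone P∩zone Q| = 10.
|zone P ∖ zone Q| = |zone P| − |zone P∩zone Q| = 42 − 10 = 32.00.

32.00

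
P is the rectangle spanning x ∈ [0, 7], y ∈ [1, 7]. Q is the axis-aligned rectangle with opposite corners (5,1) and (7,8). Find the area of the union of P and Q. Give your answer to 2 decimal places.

44.00

By inclusion–exclusion:
Individual areas: |P| = 42, |Q| = 14.
|P∩Q|: x∈[5,7], y∈[1,7] → 2·6 = 12.
|P ∪ Q| = 56 − 12 = 44.00.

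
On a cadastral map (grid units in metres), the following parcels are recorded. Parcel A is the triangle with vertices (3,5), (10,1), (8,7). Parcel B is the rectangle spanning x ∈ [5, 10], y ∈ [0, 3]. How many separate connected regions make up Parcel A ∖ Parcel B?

Parcel A ∖ Parcel B is a single connected region.

1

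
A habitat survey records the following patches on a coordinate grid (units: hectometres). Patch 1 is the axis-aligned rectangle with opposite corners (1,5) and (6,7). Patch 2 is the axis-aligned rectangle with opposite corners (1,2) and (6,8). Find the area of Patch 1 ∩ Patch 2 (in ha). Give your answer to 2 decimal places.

10.00

|Patch 1∩Patch 2|: x∈[1,6], y∈[5,7] → 5·2 = 10.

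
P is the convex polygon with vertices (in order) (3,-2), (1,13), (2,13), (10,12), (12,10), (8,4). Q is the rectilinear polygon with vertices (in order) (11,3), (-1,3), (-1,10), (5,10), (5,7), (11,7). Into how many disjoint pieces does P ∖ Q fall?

P ∖ Q splits into 2 disjoint pieces (area 12.0833, area 42.4).

2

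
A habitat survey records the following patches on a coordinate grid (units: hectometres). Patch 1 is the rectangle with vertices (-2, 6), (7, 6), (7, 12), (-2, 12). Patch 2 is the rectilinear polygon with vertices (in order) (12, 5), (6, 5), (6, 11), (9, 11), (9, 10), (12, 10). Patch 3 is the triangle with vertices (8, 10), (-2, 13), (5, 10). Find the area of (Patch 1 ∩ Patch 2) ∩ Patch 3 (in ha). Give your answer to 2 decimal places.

The region (Patch 1 ∩ Patch 2) ∩ Patch 3 is the polygon with vertices (6,10.6), (7,10.3), (7,10), (6,10).
By the shoelace formula its area is 0.45.

0.45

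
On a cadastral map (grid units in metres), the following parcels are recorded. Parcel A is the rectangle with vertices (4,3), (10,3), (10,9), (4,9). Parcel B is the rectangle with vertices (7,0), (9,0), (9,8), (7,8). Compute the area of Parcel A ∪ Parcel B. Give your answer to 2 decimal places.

By inclusion–exclusion:
Individual areas: |Parcel A| = 36, |Parcel B| = 16.
|Parcel A∩Parcel B|: x∈[7,9], y∈[3,8] → 2·5 = 10.
|Parcel A ∪ Parcel B| = 52 − 10 = 42.00.

42.00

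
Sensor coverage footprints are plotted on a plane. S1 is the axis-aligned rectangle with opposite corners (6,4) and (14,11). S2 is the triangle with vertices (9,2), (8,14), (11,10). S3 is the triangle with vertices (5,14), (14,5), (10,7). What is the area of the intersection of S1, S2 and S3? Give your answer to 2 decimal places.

The intersection is the polygon with vertices (10.222,6.889), (10,7), (8.396,9.245), (8.273,10.727), (10.6,8.4).
By the shoelace formula its area is 3.57.

3.57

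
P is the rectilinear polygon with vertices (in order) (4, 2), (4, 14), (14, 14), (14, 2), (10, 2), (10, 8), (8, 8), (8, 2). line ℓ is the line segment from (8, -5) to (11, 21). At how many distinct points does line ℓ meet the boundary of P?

2

The segment meets the boundary at (10.192,14), (9.5,8).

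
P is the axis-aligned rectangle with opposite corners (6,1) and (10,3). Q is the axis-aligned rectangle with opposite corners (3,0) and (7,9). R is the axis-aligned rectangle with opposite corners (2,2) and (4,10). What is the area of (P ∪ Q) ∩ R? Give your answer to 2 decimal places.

7.00

The region (P ∪ Q) ∩ R is the polygon with vertices (3,9), (4,9), (4,2), (3,2).
By the shoelace formula its area is 7.00.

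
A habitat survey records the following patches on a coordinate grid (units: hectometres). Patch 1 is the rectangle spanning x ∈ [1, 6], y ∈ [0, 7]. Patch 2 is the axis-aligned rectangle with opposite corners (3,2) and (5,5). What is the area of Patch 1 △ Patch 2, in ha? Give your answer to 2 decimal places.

29.00

|Patch 1∩Patch 2|: x∈[3,5], y∈[2,5] → 2·3 = 6.
|Patch 1 △ Patch 2| = |Patch 1| + |Patch 2| − 2·|Patch 1∩Patch 2| = 35 + 6 − 12 = 29.00.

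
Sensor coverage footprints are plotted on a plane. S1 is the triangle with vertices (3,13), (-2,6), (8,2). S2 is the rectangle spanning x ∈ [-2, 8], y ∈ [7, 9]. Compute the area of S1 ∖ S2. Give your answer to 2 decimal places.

|S1| = 45, |S1∩S2| = 11.6883.
|S1 ∖ S2| = |S1| − |S1∩S2| = 45 − 11.6883 = 33.31.

33.31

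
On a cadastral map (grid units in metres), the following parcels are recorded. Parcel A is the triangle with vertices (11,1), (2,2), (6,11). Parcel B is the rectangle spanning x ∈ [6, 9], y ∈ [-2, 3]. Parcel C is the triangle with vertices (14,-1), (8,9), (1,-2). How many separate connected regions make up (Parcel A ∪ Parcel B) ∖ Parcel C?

(Parcel A ∪ Parcel B) ∖ Parcel C splits into 2 disjoint pieces (area 1.5, area 17.093).

2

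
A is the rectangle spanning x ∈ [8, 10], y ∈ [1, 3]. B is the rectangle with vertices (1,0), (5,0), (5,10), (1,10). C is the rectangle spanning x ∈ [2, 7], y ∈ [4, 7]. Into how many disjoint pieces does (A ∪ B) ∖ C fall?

2

(A ∪ B) ∖ C splits into 2 disjoint pieces (area 4, area 31).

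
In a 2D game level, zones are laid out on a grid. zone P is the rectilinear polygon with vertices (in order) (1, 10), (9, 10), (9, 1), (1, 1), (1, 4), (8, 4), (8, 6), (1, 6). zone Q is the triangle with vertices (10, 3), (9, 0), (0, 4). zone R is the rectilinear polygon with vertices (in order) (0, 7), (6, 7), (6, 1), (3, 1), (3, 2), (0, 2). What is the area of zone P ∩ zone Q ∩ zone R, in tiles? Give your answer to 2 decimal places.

6.03

The intersection is the polygon with vertices (1,3.556), (1,3.9), (6,3.4), (6,1.333).
By the shoelace formula its area is 6.03.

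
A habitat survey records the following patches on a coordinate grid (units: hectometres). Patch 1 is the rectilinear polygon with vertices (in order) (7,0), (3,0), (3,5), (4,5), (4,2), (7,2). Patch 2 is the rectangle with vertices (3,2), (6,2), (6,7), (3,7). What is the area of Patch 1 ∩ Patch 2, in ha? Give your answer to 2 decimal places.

3.00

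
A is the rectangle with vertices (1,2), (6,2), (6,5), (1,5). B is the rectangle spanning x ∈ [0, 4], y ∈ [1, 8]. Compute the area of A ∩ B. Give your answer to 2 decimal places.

|A∩B|: x∈[1,4], y∈[2,5] → 3·3 = 9.

9.00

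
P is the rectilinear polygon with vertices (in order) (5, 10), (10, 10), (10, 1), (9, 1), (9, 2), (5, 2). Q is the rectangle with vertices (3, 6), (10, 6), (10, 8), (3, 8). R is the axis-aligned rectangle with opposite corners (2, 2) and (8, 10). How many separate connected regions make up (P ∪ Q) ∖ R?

1

(P ∪ Q) ∖ R is a single connected region.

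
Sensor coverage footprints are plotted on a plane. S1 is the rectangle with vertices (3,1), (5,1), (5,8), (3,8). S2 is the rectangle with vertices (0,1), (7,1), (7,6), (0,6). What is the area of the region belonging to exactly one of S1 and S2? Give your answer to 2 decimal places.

29.00

|S1∩S2|: x∈[3,5], y∈[1,6] → 2·5 = 10.
|S1 △ S2| = |S1| + |S2| − 2·|S1∩S2| = 14 + 35 − 20 = 29.00.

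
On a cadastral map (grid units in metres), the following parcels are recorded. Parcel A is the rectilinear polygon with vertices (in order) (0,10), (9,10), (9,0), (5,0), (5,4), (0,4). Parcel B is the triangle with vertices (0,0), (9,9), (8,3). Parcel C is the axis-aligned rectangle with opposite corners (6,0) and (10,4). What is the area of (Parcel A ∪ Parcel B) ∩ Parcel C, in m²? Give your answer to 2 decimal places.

The region (Parcel A ∪ Parcel B) ∩ Parcel C is the polygon with vertices (9,0), (6,0), (6,4), (9,4).
By the shoelace formula its area is 12.00.

12.00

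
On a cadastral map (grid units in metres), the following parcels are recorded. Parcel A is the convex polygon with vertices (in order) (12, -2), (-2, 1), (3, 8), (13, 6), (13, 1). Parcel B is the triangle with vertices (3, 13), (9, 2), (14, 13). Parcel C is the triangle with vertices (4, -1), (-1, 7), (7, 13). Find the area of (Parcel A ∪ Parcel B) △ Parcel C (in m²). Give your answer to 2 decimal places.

133.21

|Parcel A ∪ Parcel B| = 148.6469.
|(Parcel A ∪ Parcel B) ∩ Parcel C| = 31.2183.
|(Parcel A ∪ Parcel B) △ Parcel C| = 148.6469 + 47 − 62.4366 = 133.21.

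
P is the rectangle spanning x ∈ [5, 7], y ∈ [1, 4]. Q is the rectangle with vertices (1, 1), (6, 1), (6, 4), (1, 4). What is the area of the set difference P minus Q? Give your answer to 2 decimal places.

|P∩Q|: x∈[5,6], y∈[1,4] → 1·3 = 3.
|P| = 6.
|P ∖ Q| = |P| − |P∩Q| = 6 − 3 = 3.00.

3.00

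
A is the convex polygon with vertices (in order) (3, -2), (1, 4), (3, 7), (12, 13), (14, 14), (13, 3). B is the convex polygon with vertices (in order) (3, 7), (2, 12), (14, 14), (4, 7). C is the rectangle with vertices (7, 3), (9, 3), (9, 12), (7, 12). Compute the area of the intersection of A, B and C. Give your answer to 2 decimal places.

1.07

The intersection is the polygon with vertices (7,9.1), (7,9.667), (9,11), (9,10.5).
By the shoelace formula its area is 1.07.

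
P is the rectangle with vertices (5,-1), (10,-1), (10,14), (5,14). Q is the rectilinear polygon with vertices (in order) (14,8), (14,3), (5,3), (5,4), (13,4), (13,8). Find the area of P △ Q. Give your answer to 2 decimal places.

|P| = 75, |Q| = 13, |P∩Q| = 5.
|P △ Q| = |P| + |Q| − 2·|P∩Q| = 75 + 13 − 10 = 78.00.

78.00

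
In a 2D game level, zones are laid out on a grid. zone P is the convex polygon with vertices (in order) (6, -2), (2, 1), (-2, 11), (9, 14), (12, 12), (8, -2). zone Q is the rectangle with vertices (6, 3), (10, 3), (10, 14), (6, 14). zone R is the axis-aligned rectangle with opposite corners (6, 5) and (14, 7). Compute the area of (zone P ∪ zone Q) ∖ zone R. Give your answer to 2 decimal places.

132.06

|zone P ∪ zone Q| = 140.632.
|(zone P ∪ zone Q) ∩ zone R| = 8.5714.
|(zone P ∪ zone Q) ∖ zone R| = 140.632 − 8.5714 = 132.06.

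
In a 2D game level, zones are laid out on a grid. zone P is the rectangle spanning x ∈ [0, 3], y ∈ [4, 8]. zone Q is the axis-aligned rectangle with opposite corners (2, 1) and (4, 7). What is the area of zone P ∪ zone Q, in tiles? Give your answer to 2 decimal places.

By inclusion–exclusion:
Individual areas: |zone P| = 12, |zone Q| = 12.
|zone P∩zone Q|: x∈[2,3], y∈[4,7] → 1·3 = 3.
|zone P ∪ zone Q| = 24 − 3 = 21.00.

21.00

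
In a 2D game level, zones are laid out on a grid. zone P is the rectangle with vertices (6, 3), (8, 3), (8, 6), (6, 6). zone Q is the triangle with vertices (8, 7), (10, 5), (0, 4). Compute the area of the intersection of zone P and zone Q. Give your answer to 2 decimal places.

2.60

The intersection is the polygon with vertices (6,6), (8,6), (8,4.8), (6,4.6).
By the shoelace formula its area is 2.60.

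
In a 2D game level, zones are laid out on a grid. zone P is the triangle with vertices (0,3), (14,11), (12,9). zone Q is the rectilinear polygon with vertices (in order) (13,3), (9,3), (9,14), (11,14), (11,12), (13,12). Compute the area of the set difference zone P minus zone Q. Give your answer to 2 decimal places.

|zone P| = 6, |zone P∩zone Q| = 2.8929.
|zone P ∖ zone Q| = |zone P| − |zone P∩zone Q| = 6 − 2.8929 = 3.11.

3.11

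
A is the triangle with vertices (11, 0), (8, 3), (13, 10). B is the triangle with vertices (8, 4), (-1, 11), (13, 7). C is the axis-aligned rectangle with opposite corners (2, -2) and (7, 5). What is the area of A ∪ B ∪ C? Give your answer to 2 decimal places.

By inclusion–exclusion:
Individual areas: |A| = 18, |B| = 31, |C| = 35.
|A∩B| = 2.7841.
|A∩C| = 0.
|B∩C| = 0.0317.
|A∩B∩C| = 0.
|A ∪ B ∪ C| = 84 − 2.8159 + 0 = 81.18.

81.18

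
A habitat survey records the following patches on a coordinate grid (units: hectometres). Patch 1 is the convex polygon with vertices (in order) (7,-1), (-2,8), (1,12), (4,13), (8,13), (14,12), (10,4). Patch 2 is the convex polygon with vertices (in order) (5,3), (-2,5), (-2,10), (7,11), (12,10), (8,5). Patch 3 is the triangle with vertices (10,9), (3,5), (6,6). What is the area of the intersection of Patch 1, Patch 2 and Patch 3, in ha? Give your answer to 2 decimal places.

The intersection is the polygon with vertices (6,6), (3,5), (10,9).
By the shoelace formula its area is 2.50.

2.50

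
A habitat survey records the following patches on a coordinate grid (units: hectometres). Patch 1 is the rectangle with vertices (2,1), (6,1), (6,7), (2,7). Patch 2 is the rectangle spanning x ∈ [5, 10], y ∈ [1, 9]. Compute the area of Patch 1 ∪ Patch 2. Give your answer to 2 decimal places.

58.00

By inclusion–exclusion:
Individual areas: |Patch 1| = 24, |Patch 2| = 40.
|Patch 1∩Patch 2|: x∈[5,6], y∈[1,7] → 1·6 = 6.
|Patch 1 ∪ Patch 2| = 64 − 6 = 58.00.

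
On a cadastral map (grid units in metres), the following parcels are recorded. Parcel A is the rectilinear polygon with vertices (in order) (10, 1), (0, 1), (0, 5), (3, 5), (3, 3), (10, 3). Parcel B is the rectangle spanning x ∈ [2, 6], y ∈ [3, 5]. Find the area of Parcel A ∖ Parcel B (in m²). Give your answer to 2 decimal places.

24.00

|Parcel A| = 26, |Parcel A∩Parcel B| = 2.
|Parcel A ∖ Parcel B| = |Parcel A| − |Parcel A∩Parcel B| = 26 − 2 = 24.00.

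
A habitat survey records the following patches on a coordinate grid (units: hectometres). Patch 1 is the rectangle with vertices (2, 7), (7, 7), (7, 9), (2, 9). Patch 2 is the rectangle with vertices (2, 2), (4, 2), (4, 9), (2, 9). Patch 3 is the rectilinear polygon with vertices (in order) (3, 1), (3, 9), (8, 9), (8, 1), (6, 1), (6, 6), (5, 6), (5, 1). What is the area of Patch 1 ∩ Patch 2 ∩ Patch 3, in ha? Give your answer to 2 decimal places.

2.00

The intersection is the polygon with vertices (4,7), (3,7), (3,9), (4,9).
By the shoelace formula its area is 2.00.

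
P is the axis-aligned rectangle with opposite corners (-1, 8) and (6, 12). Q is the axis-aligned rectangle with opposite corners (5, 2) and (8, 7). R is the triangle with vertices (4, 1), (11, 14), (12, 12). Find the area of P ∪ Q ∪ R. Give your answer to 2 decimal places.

By inclusion–exclusion:
Individual areas: |P| = 28, |Q| = 15, |R| = 13.5.
|P∩Q| = 0 (no overlap).
|P∩R| = 0.
|Q∩R| = 3.0666.
|P∩Q∩R| = 0.
|P ∪ Q ∪ R| = 56.5 − 3.0666 + 0 = 53.43.

53.43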